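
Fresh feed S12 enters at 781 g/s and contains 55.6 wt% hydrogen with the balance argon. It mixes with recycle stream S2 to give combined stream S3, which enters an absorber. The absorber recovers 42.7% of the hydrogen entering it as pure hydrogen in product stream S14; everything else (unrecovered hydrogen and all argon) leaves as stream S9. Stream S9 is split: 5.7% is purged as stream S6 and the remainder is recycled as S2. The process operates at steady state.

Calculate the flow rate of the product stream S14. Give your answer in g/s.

hydrogen in S3: m_A = 781×0.556 + (1−0.057)·(1−0.427)·m_A, so m_A = 434.24/0.4597 = 944.69 g/s.
Product S14 = 0.427×944.69 = 403.38 g/s.

403.4 g/s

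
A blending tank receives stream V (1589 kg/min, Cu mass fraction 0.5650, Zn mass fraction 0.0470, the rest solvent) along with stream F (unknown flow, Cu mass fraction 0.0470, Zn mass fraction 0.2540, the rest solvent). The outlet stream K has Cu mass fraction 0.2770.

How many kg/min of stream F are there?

1990 kg/min

Let F be the unknown flow. Total out = 1589 + F.
Cu balance: 897.78 + 0.047·F = 0.277·(1589 + F)
(0.047 − 0.277)·F = 0.277×1589 − 897.78 = -457.63
F = -457.63 / -0.230 = 1989.7 kg/min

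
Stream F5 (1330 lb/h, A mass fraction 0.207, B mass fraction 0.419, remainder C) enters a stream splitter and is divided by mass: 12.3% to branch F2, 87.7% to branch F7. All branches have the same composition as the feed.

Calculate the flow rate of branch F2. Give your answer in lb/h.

163.6 lb/h

Branch F2 flow = 0.123×1330 = 163.59 lb/h.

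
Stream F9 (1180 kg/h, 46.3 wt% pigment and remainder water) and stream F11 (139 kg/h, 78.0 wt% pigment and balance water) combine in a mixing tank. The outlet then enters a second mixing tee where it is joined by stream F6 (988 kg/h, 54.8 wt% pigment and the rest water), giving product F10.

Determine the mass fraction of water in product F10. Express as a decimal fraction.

0.481

Overall, product flow = 2307 kg/h.
water in = 1180×0.537 + 139×0.220 + 988×0.452 = 1110.8 kg/h.
water fraction in F10 = 0.481.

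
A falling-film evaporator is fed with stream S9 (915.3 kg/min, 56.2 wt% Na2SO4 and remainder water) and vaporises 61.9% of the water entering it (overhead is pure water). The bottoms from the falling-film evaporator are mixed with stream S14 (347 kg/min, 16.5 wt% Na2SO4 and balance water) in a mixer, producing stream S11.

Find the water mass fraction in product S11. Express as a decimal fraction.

Vapour removed = 0.619×0.438×915.3 = 248.16 kg/min; concentrate = 667.14 kg/min.
water reaching the mixer = 152.74 (from concentrate) + 347×0.835 = 442.49 kg/min.
Product flow = 667.14 + 347 = 1014.1 kg/min; water fraction = 0.4363.

0.4363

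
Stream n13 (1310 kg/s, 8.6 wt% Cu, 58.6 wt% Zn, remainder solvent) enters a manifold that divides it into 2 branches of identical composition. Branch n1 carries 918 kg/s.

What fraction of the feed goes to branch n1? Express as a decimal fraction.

0.701

Fraction to n1 = 918/1310 = 0.7008.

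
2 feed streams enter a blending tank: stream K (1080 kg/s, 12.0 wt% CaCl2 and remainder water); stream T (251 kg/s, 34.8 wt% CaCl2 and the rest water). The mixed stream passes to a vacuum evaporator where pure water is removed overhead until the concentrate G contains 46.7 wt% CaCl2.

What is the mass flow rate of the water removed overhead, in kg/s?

866.4 kg/s

CaCl2 entering = 1080×0.120 + 251×0.348 = 216.95 kg/s.
All CaCl2 reports to G, so G = 216.95/0.467 = 464.56 kg/s.
Total feed = 1331 kg/s; overhead = 1331 − 464.56 = 866.44 kg/s.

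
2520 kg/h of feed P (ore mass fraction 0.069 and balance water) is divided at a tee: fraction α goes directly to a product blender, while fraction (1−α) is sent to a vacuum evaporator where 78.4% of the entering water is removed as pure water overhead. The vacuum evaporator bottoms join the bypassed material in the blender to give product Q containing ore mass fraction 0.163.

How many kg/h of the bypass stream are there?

All 2520×0.069 = 173.88 kg/h of ore reaches Q, so Q = 173.88/0.163 = 1066.7 kg/h and vapour = 1453.3 kg/h.
The evaporator receives (1−α)·2520 of feed at 0.931 water and removes 0.784 of that water:
0.784×0.931×(1−α)×2520 = 1453.3
(1−α) = 1453.3/1839.4 = 0.7901;  α = 0.2099.
Bypass flow = 0.2099×2520 = 528.98 kg/h.

529 kg/h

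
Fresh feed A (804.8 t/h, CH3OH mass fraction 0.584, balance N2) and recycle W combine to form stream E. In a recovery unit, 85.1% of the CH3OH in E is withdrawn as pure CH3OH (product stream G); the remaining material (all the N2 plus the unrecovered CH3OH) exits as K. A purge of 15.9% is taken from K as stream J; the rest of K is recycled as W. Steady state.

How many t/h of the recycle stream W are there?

1838 t/h

N2 enters only via A and leaves only via the purge: 804.8×0.416 = 0.159×(N2 in K), and the recovery unit passes all N2, so N2 in E = N2 in K = 2105.6 t/h.
CH3OH in E: m_A = 804.8×0.584 + (1−0.159)·(1−0.851)·m_A, so m_A = 470/0.8747 = 537.34 t/h.
K = (1−0.851)×537.34 + 2105.6 = 2185.7 t/h.
Recycle W = (1−0.159)×2185.7 = 1838.2 t/h.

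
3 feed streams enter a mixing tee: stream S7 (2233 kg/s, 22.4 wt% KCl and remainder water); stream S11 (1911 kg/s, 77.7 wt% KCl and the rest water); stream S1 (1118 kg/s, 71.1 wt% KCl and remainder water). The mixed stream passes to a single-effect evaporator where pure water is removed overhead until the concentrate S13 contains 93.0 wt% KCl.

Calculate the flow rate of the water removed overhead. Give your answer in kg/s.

KCl entering = 2233×0.224 + 1911×0.777 + 1118×0.711 = 2779.9 kg/s.
All KCl reports to S13, so S13 = 2779.9/0.930 = 2989.2 kg/s.
Total feed = 5262 kg/s; overhead = 5262 − 2989.2 = 2272.8 kg/s.

2273 kg/s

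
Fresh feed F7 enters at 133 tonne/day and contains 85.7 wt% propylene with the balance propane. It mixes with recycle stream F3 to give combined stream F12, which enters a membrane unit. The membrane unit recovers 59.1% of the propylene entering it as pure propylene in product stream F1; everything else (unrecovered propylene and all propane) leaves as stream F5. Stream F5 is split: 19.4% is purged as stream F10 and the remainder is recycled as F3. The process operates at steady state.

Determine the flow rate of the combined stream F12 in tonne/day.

propane enters only via F7 and leaves only via the purge: 133×0.143 = 0.194×(propane in F5), and the membrane unit passes all propane, so propane in F12 = propane in F5 = 98.036 tonne/day.
propylene in F12: m_A = 133×0.857 + (1−0.194)·(1−0.591)·m_A, so m_A = 113.98/0.6703 = 170.03 tonne/day.
F12 = 170.03 + 98.036 = 268.07 tonne/day.

268.1 tonne/day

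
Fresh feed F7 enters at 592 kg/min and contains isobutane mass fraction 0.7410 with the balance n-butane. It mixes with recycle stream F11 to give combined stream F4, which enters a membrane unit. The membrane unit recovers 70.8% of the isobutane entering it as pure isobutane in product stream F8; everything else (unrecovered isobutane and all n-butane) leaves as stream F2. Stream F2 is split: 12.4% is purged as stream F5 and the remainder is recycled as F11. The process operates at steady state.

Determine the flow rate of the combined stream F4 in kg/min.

n-butane enters only via F7 and leaves only via the purge: 592×0.259 = 0.124×(n-butane in F2), and the membrane unit passes all n-butane, so n-butane in F4 = n-butane in F2 = 1236.5 kg/min.
isobutane in F4: m_A = 592×0.741 + (1−0.124)·(1−0.708)·m_A, so m_A = 438.67/0.7442 = 589.45 kg/min.
F4 = 589.45 + 1236.5 = 1826 kg/min.

1826 kg/min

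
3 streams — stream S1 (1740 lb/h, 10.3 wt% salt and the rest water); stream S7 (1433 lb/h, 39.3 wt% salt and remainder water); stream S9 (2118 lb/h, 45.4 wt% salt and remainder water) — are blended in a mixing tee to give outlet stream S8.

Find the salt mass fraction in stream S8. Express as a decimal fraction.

0.3220

Total flow out = 1740 + 1433 + 2118 = 5291 lb/h.
salt in = 1740×0.103 + 1433×0.393 + 2118×0.454 = 1704 lb/h.
salt mass fraction in S8 = 1704/5291 = 0.3220.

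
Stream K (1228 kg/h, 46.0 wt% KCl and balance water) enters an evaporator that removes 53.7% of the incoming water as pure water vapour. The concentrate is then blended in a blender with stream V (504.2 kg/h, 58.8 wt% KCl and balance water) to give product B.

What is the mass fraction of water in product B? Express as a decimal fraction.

Vapour removed = 0.537×0.540×1228 = 356.1 kg/h; concentrate = 871.9 kg/h.
water reaching the mixer = 307.02 (from concentrate) + 504.2×0.412 = 514.75 kg/h.
Product flow = 871.9 + 504.2 = 1376.1 kg/h; water fraction = 0.374.

0.374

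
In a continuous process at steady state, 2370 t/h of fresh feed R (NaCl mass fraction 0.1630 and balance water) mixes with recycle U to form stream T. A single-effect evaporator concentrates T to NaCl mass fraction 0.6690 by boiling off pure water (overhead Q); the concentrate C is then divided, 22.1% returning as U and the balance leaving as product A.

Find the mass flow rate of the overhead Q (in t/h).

1793 t/h

Overall NaCl balance (none leaves overhead): NaCl in fresh feed = NaCl in product, i.e. 2370×0.163 = (1−0.221)·C·0.669.
C = 386.31/(0.669×0.779) = 741.26 t/h.
Recycle U = 0.221×741.26 = 163.82 t/h.
Combined feed T = 2370 + 163.82 = 2533.8 t/h.
Overhead Q = T − C = 2533.8 − 741.26 = 1792.6 t/h.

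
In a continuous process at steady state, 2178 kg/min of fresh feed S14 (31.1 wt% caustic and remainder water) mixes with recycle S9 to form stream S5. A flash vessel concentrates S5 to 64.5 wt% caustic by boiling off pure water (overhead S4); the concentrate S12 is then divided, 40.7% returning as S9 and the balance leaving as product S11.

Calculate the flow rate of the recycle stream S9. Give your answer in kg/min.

720.8 kg/min

Overall caustic balance (none leaves overhead): caustic in fresh feed = caustic in product, i.e. 2178×0.311 = (1−0.407)·S12·0.645.
S12 = 677.36/(0.645×0.593) = 1770.9 kg/min.
Recycle S9 = 0.407×1770.9 = 720.77 kg/min.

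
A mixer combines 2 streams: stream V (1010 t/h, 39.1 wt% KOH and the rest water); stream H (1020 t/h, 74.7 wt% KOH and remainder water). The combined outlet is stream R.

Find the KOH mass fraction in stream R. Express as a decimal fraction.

0.570

Total flow out = 1010 + 1020 = 2030 t/h.
KOH in = 1010×0.391 + 1020×0.747 = 1156.8 t/h.
KOH mass fraction in R = 1156.8/2030 = 0.570.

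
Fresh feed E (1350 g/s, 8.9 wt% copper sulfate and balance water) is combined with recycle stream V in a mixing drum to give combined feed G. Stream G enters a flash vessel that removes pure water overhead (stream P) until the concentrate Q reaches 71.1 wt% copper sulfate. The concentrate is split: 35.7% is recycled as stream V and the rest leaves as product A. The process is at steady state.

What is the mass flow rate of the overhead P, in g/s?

Overall copper sulfate balance (none leaves overhead): copper sulfate in fresh feed = copper sulfate in product, i.e. 1350×0.089 = (1−0.357)·Q·0.711.
Q = 120.15/(0.711×0.643) = 262.81 g/s.
Recycle V = 0.357×262.81 = 93.823 g/s.
Combined feed G = 1350 + 93.823 = 1443.8 g/s.
Overhead P = G − Q = 1443.8 − 262.81 = 1181 g/s.

1181 g/s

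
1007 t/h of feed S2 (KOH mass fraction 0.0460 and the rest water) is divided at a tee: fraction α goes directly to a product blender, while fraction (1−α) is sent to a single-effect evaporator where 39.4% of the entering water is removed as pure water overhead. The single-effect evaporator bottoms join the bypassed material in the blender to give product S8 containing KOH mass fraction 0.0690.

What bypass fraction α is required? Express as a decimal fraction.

All 1007×0.046 = 46.322 t/h of KOH reaches S8, so S8 = 46.322/0.069 = 671.33 t/h and vapour = 335.67 t/h.
The evaporator receives (1−α)·1007 of feed at 0.954 water and removes 0.394 of that water:
0.394×0.954×(1−α)×1007 = 335.67
(1−α) = 335.67/378.51 = 0.8868;  α = 0.1132.

0.113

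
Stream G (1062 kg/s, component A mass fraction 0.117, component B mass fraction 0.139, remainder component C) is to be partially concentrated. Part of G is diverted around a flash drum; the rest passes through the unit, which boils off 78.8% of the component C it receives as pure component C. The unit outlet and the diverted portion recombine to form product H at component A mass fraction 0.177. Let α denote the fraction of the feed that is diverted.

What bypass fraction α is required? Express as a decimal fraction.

All 1062×0.117 = 124.25 kg/s of component A reaches H, so H = 124.25/0.177 = 702 kg/s and vapour = 360 kg/s.
The evaporator receives (1−α)·1062 of feed at 0.744 component C and removes 0.788 of that component C:
0.788×0.744×(1−α)×1062 = 360
(1−α) = 360/622.62 = 0.5782;  α = 0.4218.

0.422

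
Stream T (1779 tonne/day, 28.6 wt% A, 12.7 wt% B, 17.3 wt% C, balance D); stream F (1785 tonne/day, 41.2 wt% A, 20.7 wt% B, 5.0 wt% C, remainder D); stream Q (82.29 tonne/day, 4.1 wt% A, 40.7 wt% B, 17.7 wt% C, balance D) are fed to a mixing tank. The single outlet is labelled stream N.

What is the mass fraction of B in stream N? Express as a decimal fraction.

Total flow out = 1779 + 1785 + 82.29 = 3646.3 tonne/day.
B in = 1779×0.127 + 1785×0.207 + 82.29×0.407 = 628.92 tonne/day.
B mass fraction in N = 628.92/3646.3 = 0.172.

0.172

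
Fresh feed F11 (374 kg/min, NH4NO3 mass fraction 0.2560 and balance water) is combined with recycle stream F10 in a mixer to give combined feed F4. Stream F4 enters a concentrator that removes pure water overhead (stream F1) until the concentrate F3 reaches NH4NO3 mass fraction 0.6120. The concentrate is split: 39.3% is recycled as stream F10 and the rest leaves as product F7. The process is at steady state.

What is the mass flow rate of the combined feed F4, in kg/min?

475.3 kg/min

Overall NH4NO3 balance (none leaves overhead): NH4NO3 in fresh feed = NH4NO3 in product, i.e. 374×0.256 = (1−0.393)·F3·0.612.
F3 = 95.744/(0.612×0.607) = 257.73 kg/min.
Recycle F10 = 0.393×257.73 = 101.29 kg/min.
Combined feed F4 = 374 + 101.29 = 475.29 kg/min.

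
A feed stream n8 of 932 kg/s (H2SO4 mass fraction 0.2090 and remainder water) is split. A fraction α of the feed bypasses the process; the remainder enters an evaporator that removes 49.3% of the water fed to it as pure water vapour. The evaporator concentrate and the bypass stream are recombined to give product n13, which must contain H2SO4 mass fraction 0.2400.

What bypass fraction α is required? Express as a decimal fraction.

0.669

All 932×0.209 = 194.79 kg/s of H2SO4 reaches n13, so n13 = 194.79/0.240 = 811.62 kg/s and vapour = 120.38 kg/s.
The evaporator receives (1−α)·932 of feed at 0.791 water and removes 0.493 of that water:
0.493×0.791×(1−α)×932 = 120.38
(1−α) = 120.38/363.45 = 0.3312;  α = 0.6688.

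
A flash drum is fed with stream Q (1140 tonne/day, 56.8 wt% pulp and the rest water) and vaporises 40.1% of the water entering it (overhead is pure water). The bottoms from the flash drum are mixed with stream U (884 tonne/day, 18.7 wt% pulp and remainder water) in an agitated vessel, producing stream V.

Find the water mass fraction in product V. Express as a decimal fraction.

0.5550

Vapour removed = 0.401×0.432×1140 = 197.48 tonne/day; concentrate = 942.52 tonne/day.
water reaching the mixer = 295 (from concentrate) + 884×0.813 = 1013.7 tonne/day.
Product flow = 942.52 + 884 = 1826.5 tonne/day; water fraction = 0.5550.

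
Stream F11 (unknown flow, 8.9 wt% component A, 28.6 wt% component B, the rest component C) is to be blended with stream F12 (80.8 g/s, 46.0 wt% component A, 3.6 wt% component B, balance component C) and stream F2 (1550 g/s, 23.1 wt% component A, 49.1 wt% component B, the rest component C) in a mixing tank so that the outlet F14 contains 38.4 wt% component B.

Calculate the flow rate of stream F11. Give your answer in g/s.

1405 g/s

Let F11 be the unknown flow. Total out = 1630.8 + F11.
component B balance: 763.96 + 0.286·F11 = 0.384·(1630.8 + F11)
(0.286 − 0.384)·F11 = 0.384×1630.8 − 763.96 = -137.73
F11 = -137.73 / -0.098 = 1405.4 g/s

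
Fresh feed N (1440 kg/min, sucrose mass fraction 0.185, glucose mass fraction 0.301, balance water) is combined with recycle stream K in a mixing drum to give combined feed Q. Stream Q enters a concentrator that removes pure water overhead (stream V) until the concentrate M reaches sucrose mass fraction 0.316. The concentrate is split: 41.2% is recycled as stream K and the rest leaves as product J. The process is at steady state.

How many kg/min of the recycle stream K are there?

590.7 kg/min

Overall sucrose balance (none leaves overhead): sucrose in fresh feed = sucrose in product, i.e. 1440×0.185 = (1−0.412)·M·0.316.
M = 266.4/(0.316×0.588) = 1433.7 kg/min.
Recycle K = 0.412×1433.7 = 590.7 kg/min.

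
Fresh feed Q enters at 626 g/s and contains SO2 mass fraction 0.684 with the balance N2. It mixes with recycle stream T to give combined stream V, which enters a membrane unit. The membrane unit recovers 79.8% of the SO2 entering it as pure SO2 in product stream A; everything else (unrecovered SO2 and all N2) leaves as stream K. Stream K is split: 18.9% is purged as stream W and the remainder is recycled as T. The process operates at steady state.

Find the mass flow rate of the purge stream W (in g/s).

N2 enters only via Q and leaves only via the purge: 626×0.316 = 0.189×(N2 in K), and the membrane unit passes all N2, so N2 in V = N2 in K = 1046.6 g/s.
SO2 in V: m_A = 626×0.684 + (1−0.189)·(1−0.798)·m_A, so m_A = 428.18/0.8362 = 512.07 g/s.
K = (1−0.798)×512.07 + 1046.6 = 1150.1 g/s.
Purge W = 0.189×1150.1 = 217.37 g/s.

217.4 g/s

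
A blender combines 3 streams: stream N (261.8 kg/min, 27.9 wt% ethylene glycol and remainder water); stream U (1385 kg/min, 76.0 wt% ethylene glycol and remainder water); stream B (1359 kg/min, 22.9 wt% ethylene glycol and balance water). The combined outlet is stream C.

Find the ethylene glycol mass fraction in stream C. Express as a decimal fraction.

0.478

Total flow out = 261.8 + 1385 + 1359 = 3005.8 kg/min.
ethylene glycol in = 261.8×0.279 + 1385×0.760 + 1359×0.229 = 1436.9 kg/min.
ethylene glycol mass fraction in C = 1436.9/3005.8 = 0.478.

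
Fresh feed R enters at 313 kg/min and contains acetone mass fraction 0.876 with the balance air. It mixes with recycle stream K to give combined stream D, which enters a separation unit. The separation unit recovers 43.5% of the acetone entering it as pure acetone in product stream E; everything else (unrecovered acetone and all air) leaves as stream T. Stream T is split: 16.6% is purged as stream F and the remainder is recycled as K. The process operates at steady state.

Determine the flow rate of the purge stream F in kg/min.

87.44 kg/min

air enters only via R and leaves only via the purge: 313×0.124 = 0.166×(air in T), and the separation unit passes all air, so air in D = air in T = 233.81 kg/min.
acetone in D: m_A = 313×0.876 + (1−0.166)·(1−0.435)·m_A, so m_A = 274.19/0.5288 = 518.52 kg/min.
T = (1−0.435)×518.52 + 233.81 = 526.77 kg/min.
Purge F = 0.166×526.77 = 87.444 kg/min.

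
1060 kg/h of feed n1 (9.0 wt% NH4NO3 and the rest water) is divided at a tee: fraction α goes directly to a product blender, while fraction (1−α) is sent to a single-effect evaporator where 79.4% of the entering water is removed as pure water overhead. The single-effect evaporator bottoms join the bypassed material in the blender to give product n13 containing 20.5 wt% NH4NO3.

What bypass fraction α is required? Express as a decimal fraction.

All 1060×0.090 = 95.4 kg/h of NH4NO3 reaches n13, so n13 = 95.4/0.205 = 465.37 kg/h and vapour = 594.63 kg/h.
The evaporator receives (1−α)·1060 of feed at 0.910 water and removes 0.794 of that water:
0.794×0.910×(1−α)×1060 = 594.63
(1−α) = 594.63/765.89 = 0.7764;  α = 0.2236.

0.224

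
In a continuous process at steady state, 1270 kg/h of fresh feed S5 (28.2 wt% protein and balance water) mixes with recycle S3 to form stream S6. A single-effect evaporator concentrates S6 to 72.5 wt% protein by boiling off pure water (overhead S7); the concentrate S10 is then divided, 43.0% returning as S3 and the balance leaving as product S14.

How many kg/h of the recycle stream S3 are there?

Overall protein balance (none leaves overhead): protein in fresh feed = protein in product, i.e. 1270×0.282 = (1−0.430)·S10·0.725.
S10 = 358.14/(0.725×0.570) = 866.64 kg/h.
Recycle S3 = 0.430×866.64 = 372.66 kg/h.

372.7 kg/h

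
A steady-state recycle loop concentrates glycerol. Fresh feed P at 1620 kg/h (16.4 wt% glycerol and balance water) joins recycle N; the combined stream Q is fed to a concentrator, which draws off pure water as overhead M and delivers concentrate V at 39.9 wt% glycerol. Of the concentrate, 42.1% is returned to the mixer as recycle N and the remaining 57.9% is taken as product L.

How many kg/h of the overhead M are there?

Overall glycerol balance (none leaves overhead): glycerol in fresh feed = glycerol in product, i.e. 1620×0.164 = (1−0.421)·V·0.399.
V = 265.68/(0.399×0.579) = 1150 kg/h.
Recycle N = 0.421×1150 = 484.16 kg/h.
Combined feed Q = 1620 + 484.16 = 2104.2 kg/h.
Overhead M = Q − V = 2104.2 − 1150 = 954.14 kg/h.

954.1 kg/h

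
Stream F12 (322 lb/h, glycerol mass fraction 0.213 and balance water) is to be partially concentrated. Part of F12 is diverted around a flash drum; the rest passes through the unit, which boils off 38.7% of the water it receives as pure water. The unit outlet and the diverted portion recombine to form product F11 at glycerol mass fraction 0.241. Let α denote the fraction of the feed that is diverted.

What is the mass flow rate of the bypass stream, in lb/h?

All 322×0.213 = 68.586 lb/h of glycerol reaches F11, so F11 = 68.586/0.241 = 284.59 lb/h and vapour = 37.411 lb/h.
The evaporator receives (1−α)·322 of feed at 0.787 water and removes 0.387 of that water:
0.387×0.787×(1−α)×322 = 37.411
(1−α) = 37.411/98.071 = 0.3815;  α = 0.6185.
Bypass flow = 0.6185×322 = 199.17 lb/h.

199.2 lb/h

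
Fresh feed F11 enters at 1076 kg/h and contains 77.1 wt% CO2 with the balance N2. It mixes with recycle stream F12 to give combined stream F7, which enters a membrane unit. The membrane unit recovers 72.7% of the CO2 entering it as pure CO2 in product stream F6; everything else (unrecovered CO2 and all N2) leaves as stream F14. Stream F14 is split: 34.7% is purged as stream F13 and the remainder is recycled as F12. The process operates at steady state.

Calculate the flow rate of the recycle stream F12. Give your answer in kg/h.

643.7 kg/h

N2 enters only via F11 and leaves only via the purge: 1076×0.229 = 0.347×(N2 in F14), and the membrane unit passes all N2, so N2 in F7 = N2 in F14 = 710.1 kg/h.
CO2 in F7: m_A = 1076×0.771 + (1−0.347)·(1−0.727)·m_A, so m_A = 829.6/0.8217 = 1009.6 kg/h.
F14 = (1−0.727)×1009.6 + 710.1 = 985.71 kg/h.
Recycle F12 = (1−0.347)×985.71 = 643.67 kg/h.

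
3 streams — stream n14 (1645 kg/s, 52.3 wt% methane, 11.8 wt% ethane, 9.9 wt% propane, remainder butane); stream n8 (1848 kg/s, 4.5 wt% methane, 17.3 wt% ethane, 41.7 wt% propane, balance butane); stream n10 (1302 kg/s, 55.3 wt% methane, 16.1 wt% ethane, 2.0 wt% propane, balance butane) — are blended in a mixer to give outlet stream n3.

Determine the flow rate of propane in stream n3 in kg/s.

propane out = propane in = 1645×0.099 + 1848×0.417 + 1302×0.020 = 959.51 kg/s.

959.5 kg/s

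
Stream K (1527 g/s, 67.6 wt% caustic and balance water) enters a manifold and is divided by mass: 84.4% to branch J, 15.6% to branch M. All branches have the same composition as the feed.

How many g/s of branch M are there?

238.2 g/s

Branch M flow = 0.156×1527 = 238.21 g/s.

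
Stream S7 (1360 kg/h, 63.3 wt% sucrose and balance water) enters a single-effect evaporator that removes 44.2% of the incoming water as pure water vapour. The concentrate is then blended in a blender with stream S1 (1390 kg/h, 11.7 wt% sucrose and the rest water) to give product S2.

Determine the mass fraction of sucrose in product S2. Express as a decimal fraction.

Vapour removed = 0.442×0.367×1360 = 220.61 kg/h; concentrate = 1139.4 kg/h.
sucrose reaching the mixer = 860.88 (from concentrate) + 1390×0.117 = 1023.5 kg/h.
Product flow = 1139.4 + 1390 = 2529.4 kg/h; sucrose fraction = 0.405.

0.405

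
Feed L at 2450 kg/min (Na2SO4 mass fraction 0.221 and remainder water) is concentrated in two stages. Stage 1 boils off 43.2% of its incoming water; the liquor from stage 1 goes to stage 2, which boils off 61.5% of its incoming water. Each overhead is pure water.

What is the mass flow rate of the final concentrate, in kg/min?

958.8 kg/min

water in feed = 2450×0.779 = 1908.5 kg/min.
After stage 1: water left = (1−0.432)×1908.5 = 1084.1; stream total = 1625.5 kg/min.
After stage 2: water left = (1−0.615)×1084.1 = 417.36; final concentrate = 958.81 kg/min.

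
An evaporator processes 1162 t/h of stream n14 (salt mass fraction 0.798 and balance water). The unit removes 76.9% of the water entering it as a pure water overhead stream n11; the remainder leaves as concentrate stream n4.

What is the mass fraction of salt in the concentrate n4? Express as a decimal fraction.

0.945

salt is not removed: 1162×0.798 = 927.28 t/h of salt enters n4.
water entering = 1162×0.202 = 234.72 t/h; overhead removed = 0.769×234.72 = 180.5 t/h.
Concentrate = 1162 − 180.5 = 981.5 t/h.
Mass fraction = 927.28/981.5 = 0.945.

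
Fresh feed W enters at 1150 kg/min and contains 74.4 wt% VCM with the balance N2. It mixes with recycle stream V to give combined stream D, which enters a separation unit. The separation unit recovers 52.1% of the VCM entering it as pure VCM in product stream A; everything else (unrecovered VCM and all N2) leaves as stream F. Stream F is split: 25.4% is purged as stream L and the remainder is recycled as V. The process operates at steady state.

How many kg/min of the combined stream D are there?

N2 enters only via W and leaves only via the purge: 1150×0.256 = 0.254×(N2 in F), and the separation unit passes all N2, so N2 in D = N2 in F = 1159.1 kg/min.
VCM in D: m_A = 1150×0.744 + (1−0.254)·(1−0.521)·m_A, so m_A = 855.6/0.6427 = 1331.3 kg/min.
D = 1331.3 + 1159.1 = 2490.4 kg/min.

2490 kg/min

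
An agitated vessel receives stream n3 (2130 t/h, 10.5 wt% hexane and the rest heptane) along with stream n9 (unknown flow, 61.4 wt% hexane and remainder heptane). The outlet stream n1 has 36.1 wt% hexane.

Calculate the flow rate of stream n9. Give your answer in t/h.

Let n9 be the unknown flow. Total out = 2130 + n9.
hexane balance: 223.65 + 0.614·n9 = 0.361·(2130 + n9)
(0.614 − 0.361)·n9 = 0.361×2130 − 223.65 = 545.28
n9 = 545.28 / 0.253 = 2155.3 t/h

2155 t/h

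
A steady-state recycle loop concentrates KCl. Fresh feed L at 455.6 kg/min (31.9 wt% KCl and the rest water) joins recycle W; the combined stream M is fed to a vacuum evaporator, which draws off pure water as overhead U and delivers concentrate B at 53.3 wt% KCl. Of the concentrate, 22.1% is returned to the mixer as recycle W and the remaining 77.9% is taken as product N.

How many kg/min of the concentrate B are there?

Overall KCl balance (none leaves overhead): KCl in fresh feed = KCl in product, i.e. 455.6×0.319 = (1−0.221)·B·0.533.
B = 145.34/(0.533×0.779) = 350.03 kg/min.

350 kg/min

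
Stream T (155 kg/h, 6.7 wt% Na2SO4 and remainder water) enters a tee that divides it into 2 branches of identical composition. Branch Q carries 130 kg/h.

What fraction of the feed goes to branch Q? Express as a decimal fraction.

0.839

Fraction to Q = 130/155 = 0.8387.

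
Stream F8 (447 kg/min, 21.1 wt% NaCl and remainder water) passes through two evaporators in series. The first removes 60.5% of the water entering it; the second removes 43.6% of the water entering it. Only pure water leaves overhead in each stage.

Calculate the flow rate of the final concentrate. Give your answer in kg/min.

172.9 kg/min

water in feed = 447×0.789 = 352.68 kg/min.
After stage 1: water left = (1−0.605)×352.68 = 139.31; stream total = 233.63 kg/min.
After stage 2: water left = (1−0.436)×139.31 = 78.571; final concentrate = 172.89 kg/min.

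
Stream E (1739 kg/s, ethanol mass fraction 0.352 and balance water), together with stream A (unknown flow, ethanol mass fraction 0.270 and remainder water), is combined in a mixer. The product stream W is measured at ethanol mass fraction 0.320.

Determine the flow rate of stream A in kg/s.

1113 kg/s

Let A be the unknown flow. Total out = 1739 + A.
ethanol balance: 612.13 + 0.270·A = 0.320·(1739 + A)
(0.270 − 0.320)·A = 0.320×1739 − 612.13 = -55.648
A = -55.648 / -0.050 = 1113 kg/s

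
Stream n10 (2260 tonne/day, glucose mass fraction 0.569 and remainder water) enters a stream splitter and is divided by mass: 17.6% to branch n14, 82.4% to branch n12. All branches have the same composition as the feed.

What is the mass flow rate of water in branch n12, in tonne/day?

Branch n12 total = 0.824×2260 = 1862.2 tonne/day.
water in n12 = 0.431×1862.2 = 802.63 tonne/day.

802.6 tonne/day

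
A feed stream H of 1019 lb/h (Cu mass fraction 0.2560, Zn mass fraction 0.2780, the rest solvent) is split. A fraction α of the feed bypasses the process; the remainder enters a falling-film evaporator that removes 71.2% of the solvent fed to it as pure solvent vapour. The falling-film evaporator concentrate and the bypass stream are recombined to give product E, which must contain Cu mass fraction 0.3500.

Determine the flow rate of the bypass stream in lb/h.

All 1019×0.256 = 260.86 lb/h of Cu reaches E, so E = 260.86/0.350 = 745.33 lb/h and vapour = 273.67 lb/h.
The evaporator receives (1−α)·1019 of feed at 0.466 solvent and removes 0.712 of that solvent:
0.712×0.466×(1−α)×1019 = 273.67
(1−α) = 273.67/338.1 = 0.8095;  α = 0.1905.
Bypass flow = 0.1905×1019 = 194.16 lb/h.

194.2 lb/h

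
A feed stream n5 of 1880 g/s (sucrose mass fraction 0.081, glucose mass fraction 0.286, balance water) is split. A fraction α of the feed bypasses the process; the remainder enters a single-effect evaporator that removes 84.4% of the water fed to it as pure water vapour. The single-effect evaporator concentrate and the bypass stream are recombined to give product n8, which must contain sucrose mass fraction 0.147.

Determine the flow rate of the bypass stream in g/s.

All 1880×0.081 = 152.28 g/s of sucrose reaches n8, so n8 = 152.28/0.147 = 1035.9 g/s and vapour = 844.08 g/s.
The evaporator receives (1−α)·1880 of feed at 0.633 water and removes 0.844 of that water:
0.844×0.633×(1−α)×1880 = 844.08
(1−α) = 844.08/1004.4 = 0.8404;  α = 0.1596.
Bypass flow = 0.1596×1880 = 300.07 g/s.

300.1 g/s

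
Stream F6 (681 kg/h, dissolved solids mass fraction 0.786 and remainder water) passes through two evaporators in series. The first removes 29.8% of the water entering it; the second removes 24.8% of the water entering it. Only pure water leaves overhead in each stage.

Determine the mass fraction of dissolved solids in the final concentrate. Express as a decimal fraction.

water in feed = 681×0.214 = 145.73 kg/h.
After stage 1: water left = (1−0.298)×145.73 = 102.31; stream total = 637.57 kg/h.
After stage 2: water left = (1−0.248)×102.31 = 76.934; final concentrate = 612.2 kg/h.
dissolved solids fraction = 535.27/612.2 = 0.874.

0.874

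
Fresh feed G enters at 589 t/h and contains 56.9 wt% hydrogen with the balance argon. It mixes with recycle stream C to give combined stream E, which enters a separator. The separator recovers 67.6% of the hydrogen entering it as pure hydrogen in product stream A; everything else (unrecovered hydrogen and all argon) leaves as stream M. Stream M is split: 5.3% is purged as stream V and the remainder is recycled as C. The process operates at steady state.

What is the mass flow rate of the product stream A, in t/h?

326.8 t/h

hydrogen in E: m_A = 589×0.569 + (1−0.053)·(1−0.676)·m_A, so m_A = 335.14/0.6932 = 483.49 t/h.
Product A = 0.676×483.49 = 326.84 t/h.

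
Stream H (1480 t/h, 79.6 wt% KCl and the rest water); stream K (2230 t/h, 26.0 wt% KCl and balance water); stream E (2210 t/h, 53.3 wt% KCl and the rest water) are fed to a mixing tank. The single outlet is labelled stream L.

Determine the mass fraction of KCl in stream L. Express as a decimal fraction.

0.496

Total flow out = 1480 + 2230 + 2210 = 5920 t/h.
KCl in = 1480×0.796 + 2230×0.260 + 2210×0.533 = 2935.8 t/h.
KCl mass fraction in L = 2935.8/5920 = 0.496.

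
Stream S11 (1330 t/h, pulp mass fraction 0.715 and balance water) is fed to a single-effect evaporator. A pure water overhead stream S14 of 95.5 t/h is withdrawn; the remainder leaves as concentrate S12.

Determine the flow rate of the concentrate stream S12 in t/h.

1234 t/h

Concentrate = 1330 − 95.5 = 1234.5 t/h.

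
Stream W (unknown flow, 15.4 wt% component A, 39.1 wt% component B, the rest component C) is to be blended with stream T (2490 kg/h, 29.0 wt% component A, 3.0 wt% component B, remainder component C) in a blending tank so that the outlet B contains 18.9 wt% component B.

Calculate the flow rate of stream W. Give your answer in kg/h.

1960 kg/h

Let W be the unknown flow. Total out = 2490 + W.
component B balance: 74.7 + 0.391·W = 0.189·(2490 + W)
(0.391 − 0.189)·W = 0.189×2490 − 74.7 = 395.91
W = 395.91 / 0.202 = 1960 kg/h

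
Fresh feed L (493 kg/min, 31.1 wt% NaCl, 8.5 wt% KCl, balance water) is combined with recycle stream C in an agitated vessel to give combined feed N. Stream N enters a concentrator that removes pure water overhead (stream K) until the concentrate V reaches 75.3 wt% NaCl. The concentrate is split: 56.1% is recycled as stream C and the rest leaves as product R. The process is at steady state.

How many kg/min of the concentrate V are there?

463.8 kg/min

Overall NaCl balance (none leaves overhead): NaCl in fresh feed = NaCl in product, i.e. 493×0.311 = (1−0.561)·V·0.753.
V = 153.32/(0.753×0.439) = 463.82 kg/min.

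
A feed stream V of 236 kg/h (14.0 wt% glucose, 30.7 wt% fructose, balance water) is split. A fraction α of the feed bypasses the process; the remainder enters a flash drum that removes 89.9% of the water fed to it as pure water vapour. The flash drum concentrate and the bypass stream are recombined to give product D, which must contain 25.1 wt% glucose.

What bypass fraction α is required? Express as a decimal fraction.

0.110

All 236×0.140 = 33.04 kg/h of glucose reaches D, so D = 33.04/0.251 = 131.63 kg/h and vapour = 104.37 kg/h.
The evaporator receives (1−α)·236 of feed at 0.553 water and removes 0.899 of that water:
0.899×0.553×(1−α)×236 = 104.37
(1−α) = 104.37/117.33 = 0.8895;  α = 0.1105.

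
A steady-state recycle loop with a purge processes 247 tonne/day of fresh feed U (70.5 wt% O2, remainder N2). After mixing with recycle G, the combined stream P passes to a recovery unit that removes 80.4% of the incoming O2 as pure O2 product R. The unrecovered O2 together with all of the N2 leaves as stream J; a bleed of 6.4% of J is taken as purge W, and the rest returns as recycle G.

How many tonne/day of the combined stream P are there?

N2 enters only via U and leaves only via the purge: 247×0.295 = 0.064×(N2 in J), and the recovery unit passes all N2, so N2 in P = N2 in J = 1138.5 tonne/day.
O2 in P: m_A = 247×0.705 + (1−0.064)·(1−0.804)·m_A, so m_A = 174.13/0.8165 = 213.26 tonne/day.
P = 213.26 + 1138.5 = 1351.8 tonne/day.

1352 tonne/day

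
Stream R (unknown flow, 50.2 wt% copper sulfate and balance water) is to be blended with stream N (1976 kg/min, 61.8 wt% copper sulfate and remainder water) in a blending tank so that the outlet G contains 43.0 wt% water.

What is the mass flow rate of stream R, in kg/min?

Let R be the unknown flow. Total out = 1976 + R.
water balance: 754.83 + 0.498·R = 0.430·(1976 + R)
(0.498 − 0.430)·R = 0.430×1976 − 754.83 = 94.848
R = 94.848 / 0.068 = 1394.8 kg/min

1395 kg/min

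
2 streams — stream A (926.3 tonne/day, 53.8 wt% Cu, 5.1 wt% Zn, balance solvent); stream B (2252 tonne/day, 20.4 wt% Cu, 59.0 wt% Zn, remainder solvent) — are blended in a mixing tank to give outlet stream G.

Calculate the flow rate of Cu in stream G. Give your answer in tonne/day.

957.8 tonne/day

Cu out = Cu in = 926.3×0.538 + 2252×0.204 = 957.76 tonne/day.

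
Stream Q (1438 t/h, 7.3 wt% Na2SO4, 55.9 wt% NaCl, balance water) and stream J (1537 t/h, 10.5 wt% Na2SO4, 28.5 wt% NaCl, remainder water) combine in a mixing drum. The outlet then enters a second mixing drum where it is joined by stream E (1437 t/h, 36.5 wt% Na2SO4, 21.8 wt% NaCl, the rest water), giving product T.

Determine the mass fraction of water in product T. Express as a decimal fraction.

0.4683

Overall, product flow = 4412 t/h.
water in = 1438×0.368 + 1537×0.610 + 1437×0.417 = 2066 t/h.
water fraction in T = 0.4683.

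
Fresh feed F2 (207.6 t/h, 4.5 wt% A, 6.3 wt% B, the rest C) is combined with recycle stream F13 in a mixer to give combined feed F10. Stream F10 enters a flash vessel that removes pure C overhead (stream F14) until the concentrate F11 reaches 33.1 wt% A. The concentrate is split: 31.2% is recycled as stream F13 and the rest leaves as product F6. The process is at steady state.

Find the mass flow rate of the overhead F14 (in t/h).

179.4 t/h

Overall A balance (none leaves overhead): A in fresh feed = A in product, i.e. 207.6×0.045 = (1−0.312)·F11·0.331.
F11 = 9.342/(0.331×0.688) = 41.023 t/h.
Recycle F13 = 0.312×41.023 = 12.799 t/h.
Combined feed F10 = 207.6 + 12.799 = 220.4 t/h.
Overhead F14 = F10 − F11 = 220.4 − 41.023 = 179.38 t/h.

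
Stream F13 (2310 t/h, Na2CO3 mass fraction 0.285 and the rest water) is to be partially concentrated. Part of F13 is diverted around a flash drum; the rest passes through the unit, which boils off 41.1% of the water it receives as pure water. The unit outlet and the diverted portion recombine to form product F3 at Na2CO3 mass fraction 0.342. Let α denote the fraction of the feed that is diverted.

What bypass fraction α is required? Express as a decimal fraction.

0.433

All 2310×0.285 = 658.35 t/h of Na2CO3 reaches F3, so F3 = 658.35/0.342 = 1925 t/h and vapour = 385 t/h.
The evaporator receives (1−α)·2310 of feed at 0.715 water and removes 0.411 of that water:
0.411×0.715×(1−α)×2310 = 385
(1−α) = 385/678.83 = 0.5672;  α = 0.4328.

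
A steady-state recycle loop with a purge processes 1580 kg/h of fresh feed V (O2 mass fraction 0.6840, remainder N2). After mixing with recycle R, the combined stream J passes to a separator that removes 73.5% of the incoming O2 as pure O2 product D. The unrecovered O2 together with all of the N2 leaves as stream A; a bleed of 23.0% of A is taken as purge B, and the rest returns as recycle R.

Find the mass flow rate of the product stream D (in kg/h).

998 kg/h

O2 in J: m_A = 1580×0.684 + (1−0.230)·(1−0.735)·m_A, so m_A = 1080.7/0.7959 = 1357.8 kg/h.
Product D = 0.735×1357.8 = 997.96 kg/h.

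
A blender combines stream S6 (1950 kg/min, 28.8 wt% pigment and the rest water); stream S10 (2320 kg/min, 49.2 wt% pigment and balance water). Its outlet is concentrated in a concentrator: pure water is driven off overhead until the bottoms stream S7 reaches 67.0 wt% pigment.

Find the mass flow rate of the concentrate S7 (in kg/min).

2542 kg/min

pigment entering = 1950×0.288 + 2320×0.492 = 1703 kg/min.
All pigment reports to S7, so S7 = 1703/0.670 = 2541.9 kg/min.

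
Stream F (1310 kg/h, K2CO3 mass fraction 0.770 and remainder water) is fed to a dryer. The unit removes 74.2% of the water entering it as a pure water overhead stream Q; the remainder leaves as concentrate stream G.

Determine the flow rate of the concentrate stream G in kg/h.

water entering = 1310×0.230 = 301.3 kg/h; overhead removed = 0.742×301.3 = 223.56 kg/h.
Concentrate = 1310 − 223.56 = 1086.4 kg/h.

1086 kg/h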